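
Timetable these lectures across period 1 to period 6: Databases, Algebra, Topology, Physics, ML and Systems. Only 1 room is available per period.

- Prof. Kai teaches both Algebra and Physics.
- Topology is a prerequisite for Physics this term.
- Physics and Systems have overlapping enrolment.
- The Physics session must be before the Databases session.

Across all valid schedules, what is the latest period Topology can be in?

Downstream work caps Topology at period 4.
Topology at period 4 is achievable: Systems in period 3; Topology in period 4; Databases in period 6; ML in period 2; Physics in period 5; Algebra in period 1.

period 4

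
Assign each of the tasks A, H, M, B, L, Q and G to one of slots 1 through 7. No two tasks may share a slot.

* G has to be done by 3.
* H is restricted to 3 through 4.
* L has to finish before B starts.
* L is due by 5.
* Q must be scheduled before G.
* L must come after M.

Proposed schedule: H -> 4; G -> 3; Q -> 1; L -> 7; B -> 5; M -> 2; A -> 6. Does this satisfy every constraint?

L must come after M — holds.
Q must be scheduled before G — holds.
L is due by 5 — violated.
No two tasks may share a slot — holds.
L has to finish before B starts — violated.
G has to be done by 3 — holds.
H is restricted to 3 through 4 — holds.

Invalid. L has to finish before B starts.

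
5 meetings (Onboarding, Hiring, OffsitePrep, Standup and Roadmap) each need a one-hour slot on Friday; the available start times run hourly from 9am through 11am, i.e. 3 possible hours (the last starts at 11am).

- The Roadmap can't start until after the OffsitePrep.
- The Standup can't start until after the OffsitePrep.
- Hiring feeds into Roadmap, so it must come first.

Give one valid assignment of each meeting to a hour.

Hiring -> 9am; Onboarding -> 9am; Standup -> 10am; Roadmap -> 10am; OffsitePrep -> 9am

Checking: Hiring(9am) before Roadmap(10am); OffsitePrep(9am) before Standup(10am); OffsitePrep(9am) before Roadmap(10am).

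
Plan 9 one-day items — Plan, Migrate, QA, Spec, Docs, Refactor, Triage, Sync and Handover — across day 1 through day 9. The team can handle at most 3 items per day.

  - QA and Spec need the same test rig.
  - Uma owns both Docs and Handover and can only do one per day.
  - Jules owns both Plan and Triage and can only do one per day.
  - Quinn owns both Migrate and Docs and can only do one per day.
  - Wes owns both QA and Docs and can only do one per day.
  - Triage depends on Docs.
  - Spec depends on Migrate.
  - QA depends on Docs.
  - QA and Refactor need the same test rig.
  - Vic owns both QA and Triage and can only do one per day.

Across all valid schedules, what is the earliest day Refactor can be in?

Refactor at day 1 is achievable: Handover -> day 3, Refactor -> day 1, Spec -> day 3, Triage -> day 3, Sync -> day 2, Plan -> day 1, QA -> day 2, Docs -> day 1, Migrate -> day 2.

day 1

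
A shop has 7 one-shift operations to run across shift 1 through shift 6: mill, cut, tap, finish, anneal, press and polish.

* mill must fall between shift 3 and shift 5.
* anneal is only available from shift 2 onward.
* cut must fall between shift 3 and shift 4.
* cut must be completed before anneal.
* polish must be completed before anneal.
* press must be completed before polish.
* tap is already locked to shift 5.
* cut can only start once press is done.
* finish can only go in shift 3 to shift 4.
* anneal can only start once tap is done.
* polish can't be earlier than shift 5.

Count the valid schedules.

30

Splitting on mill: it can be shift 3 (10), shift 4 (10), shift 5 (10). Listing each branch's schedules as (cut, tap, finish, anneal, press, polish) by shift number:
mill=shift 3: (3,5,3,6,1,5) (3,5,3,6,2,5) (3,5,4,6,1,5) (3,5,4,6,2,5) (4,5,3,6,1,5) (4,5,3,6,2,5) (4,5,3,6,3,5) (4,5,4,6,1,5) (4,5,4,6,2,5) (4,5,4,6,3,5) — 10.
mill=shift 4: (3,5,3,6,1,5) (3,5,3,6,2,5) (3,5,4,6,1,5) (3,5,4,6,2,5) (4,5,3,6,1,5) (4,5,3,6,2,5) (4,5,3,6,3,5) (4,5,4,6,1,5) (4,5,4,6,2,5) (4,5,4,6,3,5) — 10.
mill=shift 5: (3,5,3,6,1,5) (3,5,3,6,2,5) (3,5,4,6,1,5) (3,5,4,6,2,5) (4,5,3,6,1,5) (4,5,3,6,2,5) (4,5,3,6,3,5) (4,5,4,6,1,5) (4,5,4,6,2,5) (4,5,4,6,3,5) — 10.
Summing: 10 + 10 + 10 = 30.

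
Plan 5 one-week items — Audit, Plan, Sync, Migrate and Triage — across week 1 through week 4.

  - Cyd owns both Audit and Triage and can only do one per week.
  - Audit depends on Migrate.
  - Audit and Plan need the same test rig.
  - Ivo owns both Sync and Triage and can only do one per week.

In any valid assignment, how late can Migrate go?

Downstream work caps Migrate at week 3.
Migrate at week 3 is achievable: Triage in week 2; Audit in week 4; Sync in week 1; Migrate in week 3; Plan in week 1.

week 3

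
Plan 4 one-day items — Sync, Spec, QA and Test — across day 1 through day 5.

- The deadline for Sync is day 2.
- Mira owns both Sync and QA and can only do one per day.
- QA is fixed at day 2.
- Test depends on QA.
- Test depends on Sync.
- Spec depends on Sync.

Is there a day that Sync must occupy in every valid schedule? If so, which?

day 1

Sync's window is day 1–day 2.
QA is fixed at day 2, and Sync can't share a day with QA.
So Sync must be day 1.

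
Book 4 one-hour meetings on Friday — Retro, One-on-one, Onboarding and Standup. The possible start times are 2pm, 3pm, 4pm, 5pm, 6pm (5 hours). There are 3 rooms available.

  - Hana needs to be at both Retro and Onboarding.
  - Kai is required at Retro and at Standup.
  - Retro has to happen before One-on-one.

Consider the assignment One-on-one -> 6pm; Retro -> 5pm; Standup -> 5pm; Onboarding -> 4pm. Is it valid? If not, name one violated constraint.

Kai is required at Retro and at Standup — violated.
Hana needs to be at both Retro and Onboarding — holds.
There are 3 rooms available — holds.
Retro has to happen before One-on-one — holds.

No. Kai is required at Retro and at Standup is not satisfied.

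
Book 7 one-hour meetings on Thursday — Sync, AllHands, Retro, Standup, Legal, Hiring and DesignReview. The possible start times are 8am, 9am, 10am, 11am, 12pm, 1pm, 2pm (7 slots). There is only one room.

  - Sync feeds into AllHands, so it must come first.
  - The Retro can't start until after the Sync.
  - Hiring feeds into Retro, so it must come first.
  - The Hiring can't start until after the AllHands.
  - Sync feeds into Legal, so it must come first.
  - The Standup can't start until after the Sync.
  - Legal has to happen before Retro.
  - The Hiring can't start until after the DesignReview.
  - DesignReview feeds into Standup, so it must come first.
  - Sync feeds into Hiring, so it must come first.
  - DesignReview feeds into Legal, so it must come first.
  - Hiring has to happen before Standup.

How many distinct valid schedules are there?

19

Splitting on Sync: it can be 8am (12), 9am (7). Listing each branch's schedules as (AllHands, Retro, Standup, Legal, Hiring, DesignReview):
Sync=8am: (9am,1pm,2pm,11am,12pm,10am) (9am,1pm,2pm,12pm,11am,10am) (9am,2pm,12pm,1pm,11am,10am) (9am,2pm,1pm,11am,12pm,10am) (9am,2pm,1pm,12pm,11am,10am) (10am,1pm,2pm,11am,12pm,9am) (10am,1pm,2pm,12pm,11am,9am) (10am,2pm,12pm,1pm,11am,9am) (10am,2pm,1pm,11am,12pm,9am) (10am,2pm,1pm,12pm,11am,9am) (11am,1pm,2pm,10am,12pm,9am) (11am,2pm,1pm,10am,12pm,9am) — 12.
Sync=9am: (10am,1pm,2pm,11am,12pm,8am) (10am,1pm,2pm,12pm,11am,8am) (10am,2pm,12pm,1pm,11am,8am) (10am,2pm,1pm,11am,12pm,8am) (10am,2pm,1pm,12pm,11am,8am) (11am,1pm,2pm,10am,12pm,8am) (11am,2pm,1pm,10am,12pm,8am) — 7.
Summing: 12 + 7 = 19.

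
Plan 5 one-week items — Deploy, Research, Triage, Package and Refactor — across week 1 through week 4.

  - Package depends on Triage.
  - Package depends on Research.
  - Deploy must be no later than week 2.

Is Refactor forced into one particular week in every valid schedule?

No

Refactor can be week 1 (e.g. Refactor -> week 1; Research -> week 1; Triage -> week 1; Package -> week 2; Deploy -> week 1) or week 2 (e.g. Triage=week 1, Deploy=week 1, Research=week 1, Refactor=week 2, Package=week 2).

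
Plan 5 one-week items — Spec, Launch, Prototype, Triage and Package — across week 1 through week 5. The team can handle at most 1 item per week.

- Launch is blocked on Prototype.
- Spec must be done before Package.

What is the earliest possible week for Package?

week 2

Precedence pushes Package to at least week 2.
Package at week 2 is achievable: Triage -> week 5, Launch -> week 4, Prototype -> week 3, Spec -> week 1, Package -> week 2.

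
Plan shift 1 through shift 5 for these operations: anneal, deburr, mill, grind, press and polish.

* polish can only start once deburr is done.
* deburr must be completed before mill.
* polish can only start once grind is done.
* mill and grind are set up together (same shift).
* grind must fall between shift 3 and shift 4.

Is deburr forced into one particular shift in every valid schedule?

deburr can be shift 1 (e.g. anneal=shift 1, mill=shift 3, press=shift 1, grind=shift 3, deburr=shift 1, polish=shift 4) or shift 2 (e.g. deburr -> shift 2, press -> shift 1, mill -> shift 3, anneal -> shift 1, grind -> shift 3, polish -> shift 4).

No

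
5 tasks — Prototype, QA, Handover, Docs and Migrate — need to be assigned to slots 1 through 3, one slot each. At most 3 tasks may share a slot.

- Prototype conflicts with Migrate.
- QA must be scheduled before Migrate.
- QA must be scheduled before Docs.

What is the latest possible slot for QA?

Downstream work caps QA at 2.
QA at 2 is achievable: Migrate=3, QA=2, Handover=1, Docs=3, Prototype=1.

2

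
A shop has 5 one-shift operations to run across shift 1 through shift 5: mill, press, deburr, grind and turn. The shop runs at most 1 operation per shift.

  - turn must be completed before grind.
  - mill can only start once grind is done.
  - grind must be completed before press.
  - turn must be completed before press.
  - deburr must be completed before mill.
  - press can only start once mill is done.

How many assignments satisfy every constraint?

3

Enumerating: turn=shift 1, deburr=shift 3, press=shift 5, grind=shift 2, mill=shift 4 | deburr -> shift 2, mill -> shift 4, grind -> shift 3, turn -> shift 1, press -> shift 5 | grind=shift 3; deburr=shift 1; turn=shift 2; press=shift 5; mill=shift 4.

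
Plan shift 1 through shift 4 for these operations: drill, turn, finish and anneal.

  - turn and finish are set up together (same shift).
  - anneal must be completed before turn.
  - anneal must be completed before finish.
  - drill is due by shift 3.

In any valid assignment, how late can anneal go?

shift 3

Downstream work caps anneal at shift 3.
anneal at shift 3 is achievable: anneal in shift 3, drill in shift 1, turn in shift 4, finish in shift 4.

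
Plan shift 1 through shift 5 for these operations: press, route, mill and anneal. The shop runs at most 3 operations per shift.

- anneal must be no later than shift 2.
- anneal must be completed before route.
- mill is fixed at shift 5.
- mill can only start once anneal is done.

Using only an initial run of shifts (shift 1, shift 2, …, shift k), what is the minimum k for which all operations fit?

The precedence chain requires at least 2 distinct shifts.
With at most 3 per shift and 4 operations, at least 2 shifts are needed.
mill can't be placed before shift 5, so the schedule must run through at least shift 5.
5 works (last occupied shift: shift 5): for example press -> shift 1; route -> shift 2; anneal -> shift 1; mill -> shift 5.

5 shifts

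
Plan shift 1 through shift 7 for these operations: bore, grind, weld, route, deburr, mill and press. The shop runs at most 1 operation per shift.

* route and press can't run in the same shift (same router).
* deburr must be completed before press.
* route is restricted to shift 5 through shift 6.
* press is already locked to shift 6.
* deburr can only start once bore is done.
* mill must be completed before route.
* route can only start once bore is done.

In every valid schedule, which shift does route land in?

shift 5

route's window is shift 5–shift 6.
press is fixed at shift 6, and route can't share a shift with press.
So route must be shift 5.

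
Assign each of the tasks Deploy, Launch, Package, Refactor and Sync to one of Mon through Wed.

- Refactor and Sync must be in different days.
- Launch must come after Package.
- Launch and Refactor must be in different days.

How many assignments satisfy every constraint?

36

Splitting on Deploy: it can be Mon (12), Tue (12), Wed (12). Listing each branch's schedules as (Launch, Package, Refactor, Sync):
Deploy=Mon: (Tue,Mon,Mon,Tue) (Tue,Mon,Mon,Wed) (Tue,Mon,Wed,Mon) (Tue,Mon,Wed,Tue) (Wed,Mon,Mon,Tue) (Wed,Mon,Mon,Wed) (Wed,Mon,Tue,Mon) (Wed,Mon,Tue,Wed) (Wed,Tue,Mon,Tue) (Wed,Tue,Mon,Wed) (Wed,Tue,Tue,Mon) (Wed,Tue,Tue,Wed) — 12.
Deploy=Tue: (Tue,Mon,Mon,Tue) (Tue,Mon,Mon,Wed) (Tue,Mon,Wed,Mon) (Tue,Mon,Wed,Tue) (Wed,Mon,Mon,Tue) (Wed,Mon,Mon,Wed) (Wed,Mon,Tue,Mon) (Wed,Mon,Tue,Wed) (Wed,Tue,Mon,Tue) (Wed,Tue,Mon,Wed) (Wed,Tue,Tue,Mon) (Wed,Tue,Tue,Wed) — 12.
Deploy=Wed: (Tue,Mon,Mon,Tue) (Tue,Mon,Mon,Wed) (Tue,Mon,Wed,Mon) (Tue,Mon,Wed,Tue) (Wed,Mon,Mon,Tue) (Wed,Mon,Mon,Wed) (Wed,Mon,Tue,Mon) (Wed,Mon,Tue,Wed) (Wed,Tue,Mon,Tue) (Wed,Tue,Mon,Wed) (Wed,Tue,Tue,Mon) (Wed,Tue,Tue,Wed) — 12.
Summing: 12 + 12 + 12 = 36.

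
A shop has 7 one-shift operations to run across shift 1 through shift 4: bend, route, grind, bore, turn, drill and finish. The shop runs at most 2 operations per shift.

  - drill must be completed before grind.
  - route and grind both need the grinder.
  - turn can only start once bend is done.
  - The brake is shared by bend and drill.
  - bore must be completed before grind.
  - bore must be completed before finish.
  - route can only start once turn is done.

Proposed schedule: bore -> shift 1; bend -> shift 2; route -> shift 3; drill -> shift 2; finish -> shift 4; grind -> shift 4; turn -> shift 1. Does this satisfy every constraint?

No — it violates: turn can only start once bend is done

route and grind both need the grinder — holds.
bore must be completed before finish — holds.
drill must be completed before grind — holds.
bore must be completed before grind — holds.
The shop runs at most 2 operations per shift — holds.
turn can only start once bend is done — violated.
route can only start once turn is done — holds.
The brake is shared by bend and drill — violated.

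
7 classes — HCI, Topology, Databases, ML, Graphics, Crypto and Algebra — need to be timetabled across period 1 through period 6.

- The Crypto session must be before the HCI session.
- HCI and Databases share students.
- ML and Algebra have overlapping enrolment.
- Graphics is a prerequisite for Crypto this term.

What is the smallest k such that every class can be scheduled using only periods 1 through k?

3

The precedence chain requires at least 3 distinct periods.
3 works (last occupied period: period 3): for example ML -> period 1; HCI -> period 3; Algebra -> period 2; Databases -> period 1; Graphics -> period 1; Crypto -> period 2; Topology -> period 1.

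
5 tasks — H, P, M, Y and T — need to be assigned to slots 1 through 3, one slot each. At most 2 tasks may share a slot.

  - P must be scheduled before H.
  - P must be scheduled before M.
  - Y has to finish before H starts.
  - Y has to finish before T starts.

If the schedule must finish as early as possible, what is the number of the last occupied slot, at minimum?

slot 3

The precedence chain requires at least 2 distinct slots.
With at most 2 per slot and 5 tasks, at least 3 slots are needed.
3 works (last occupied slot: 3): for example P in 1, H in 2, T in 3, Y in 1, M in 2.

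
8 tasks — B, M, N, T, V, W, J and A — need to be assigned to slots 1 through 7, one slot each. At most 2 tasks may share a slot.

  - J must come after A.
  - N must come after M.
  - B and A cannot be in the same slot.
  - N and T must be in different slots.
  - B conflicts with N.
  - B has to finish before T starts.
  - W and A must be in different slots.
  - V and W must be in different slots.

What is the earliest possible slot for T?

Precedence pushes T to at least 2.
T at 2 is achievable: A -> 2; V -> 4; B -> 1; J -> 3; W -> 5; T -> 2; M -> 1; N -> 3.

2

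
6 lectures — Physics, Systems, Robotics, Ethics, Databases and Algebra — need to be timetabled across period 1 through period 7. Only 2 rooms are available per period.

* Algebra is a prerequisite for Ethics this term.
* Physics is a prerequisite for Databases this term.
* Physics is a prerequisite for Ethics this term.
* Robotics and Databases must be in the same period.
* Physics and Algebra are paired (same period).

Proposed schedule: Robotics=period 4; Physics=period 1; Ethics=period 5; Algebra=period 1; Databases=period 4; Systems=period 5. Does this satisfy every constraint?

Yes

Algebra is a prerequisite for Ethics this term — holds.
Robotics and Databases must be in the same period — holds.
Only 2 rooms are available per period — holds.
Physics is a prerequisite for Ethics this term — holds.
Physics and Algebra are paired (same period) — holds.
Physics is a prerequisite for Databases this term — holds.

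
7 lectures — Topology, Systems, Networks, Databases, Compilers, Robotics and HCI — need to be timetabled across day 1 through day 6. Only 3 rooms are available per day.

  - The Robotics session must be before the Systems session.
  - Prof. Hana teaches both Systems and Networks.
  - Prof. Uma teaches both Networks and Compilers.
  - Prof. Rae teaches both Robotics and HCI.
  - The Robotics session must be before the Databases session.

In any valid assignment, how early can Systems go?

day 2

Precedence pushes Systems to at least day 2.
Systems at day 2 is achievable: HCI=day 3; Topology=day 1; Robotics=day 1; Compilers=day 2; Databases=day 2; Systems=day 2; Networks=day 1.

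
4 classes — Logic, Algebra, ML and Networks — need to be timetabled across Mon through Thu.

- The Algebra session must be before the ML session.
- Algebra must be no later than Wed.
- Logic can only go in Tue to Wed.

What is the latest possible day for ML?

Precedence pushes ML to at least Tue.
ML at Thu is achievable: Algebra -> Mon, ML -> Thu, Networks -> Mon, Logic -> Tue.

Thu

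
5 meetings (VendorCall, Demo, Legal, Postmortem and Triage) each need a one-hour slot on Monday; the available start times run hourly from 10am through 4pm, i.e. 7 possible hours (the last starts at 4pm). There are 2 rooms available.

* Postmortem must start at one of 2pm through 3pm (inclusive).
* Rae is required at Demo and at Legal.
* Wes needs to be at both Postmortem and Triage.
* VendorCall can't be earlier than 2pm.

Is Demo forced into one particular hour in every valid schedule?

No

Demo can be 10am (e.g. Demo -> 10am, Legal -> 11am, Triage -> 10am, VendorCall -> 2pm, Postmortem -> 2pm) or 11am (e.g. Demo in 11am, VendorCall in 2pm, Legal in 10am, Postmortem in 2pm, Triage in 10am).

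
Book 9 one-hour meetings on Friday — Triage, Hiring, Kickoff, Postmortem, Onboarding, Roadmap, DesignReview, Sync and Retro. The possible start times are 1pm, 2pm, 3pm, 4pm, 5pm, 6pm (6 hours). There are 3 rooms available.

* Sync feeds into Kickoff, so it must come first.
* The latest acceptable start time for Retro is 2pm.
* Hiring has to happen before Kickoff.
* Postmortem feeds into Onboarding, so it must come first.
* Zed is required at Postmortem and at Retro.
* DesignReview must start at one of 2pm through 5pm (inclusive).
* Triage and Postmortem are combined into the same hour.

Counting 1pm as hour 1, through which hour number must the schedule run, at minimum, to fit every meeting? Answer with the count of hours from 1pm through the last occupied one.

The precedence chain requires at least 2 distinct hours.
With at most 3 per hour and 9 meetings, at least 3 hours are needed.
3 works (last occupied hour: 3pm): for example Roadmap in 3pm, Retro in 1pm, Hiring in 1pm, Kickoff in 3pm, DesignReview in 2pm, Sync in 1pm, Postmortem in 2pm, Onboarding in 3pm, Triage in 2pm.

3 hours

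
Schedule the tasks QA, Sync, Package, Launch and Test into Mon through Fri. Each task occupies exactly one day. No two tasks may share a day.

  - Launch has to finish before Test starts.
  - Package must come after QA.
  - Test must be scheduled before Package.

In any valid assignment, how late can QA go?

Thu

Downstream work caps QA at Thu.
QA at Thu is achievable: Test -> Tue; QA -> Thu; Sync -> Wed; Package -> Fri; Launch -> Mon.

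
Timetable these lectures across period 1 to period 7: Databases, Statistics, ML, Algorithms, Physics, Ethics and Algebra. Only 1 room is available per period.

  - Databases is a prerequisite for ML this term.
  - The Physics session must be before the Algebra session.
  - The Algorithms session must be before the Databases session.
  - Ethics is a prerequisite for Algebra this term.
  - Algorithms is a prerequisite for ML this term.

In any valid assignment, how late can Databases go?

period 6

Precedence pushes Databases to at least period 2; downstream work caps Databases at period 6.
Databases at period 6 is achievable: Statistics -> period 5; Physics -> period 2; Algebra -> period 4; Ethics -> period 3; Databases -> period 6; Algorithms -> period 1; ML -> period 7.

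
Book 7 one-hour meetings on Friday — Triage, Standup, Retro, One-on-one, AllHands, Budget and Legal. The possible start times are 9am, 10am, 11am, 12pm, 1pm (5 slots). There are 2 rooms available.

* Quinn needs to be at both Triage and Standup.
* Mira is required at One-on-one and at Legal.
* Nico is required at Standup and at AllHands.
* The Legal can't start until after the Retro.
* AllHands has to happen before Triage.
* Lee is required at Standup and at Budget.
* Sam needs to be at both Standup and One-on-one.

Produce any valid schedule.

One-on-one -> 12pm, Legal -> 10am, Retro -> 9am, Triage -> 10am, AllHands -> 9am, Standup -> 11am, Budget -> 12pm

Checking: AllHands(9am) before Triage(10am); Retro(9am) before Legal(10am); Standup(11am) != AllHands(9am); One-on-one(12pm) != Legal(10am); Standup(11am) != One-on-one(12pm); Standup(11am) != Budget(12pm); Triage(10am) != Standup(11am); max 2 per slot (cap 2).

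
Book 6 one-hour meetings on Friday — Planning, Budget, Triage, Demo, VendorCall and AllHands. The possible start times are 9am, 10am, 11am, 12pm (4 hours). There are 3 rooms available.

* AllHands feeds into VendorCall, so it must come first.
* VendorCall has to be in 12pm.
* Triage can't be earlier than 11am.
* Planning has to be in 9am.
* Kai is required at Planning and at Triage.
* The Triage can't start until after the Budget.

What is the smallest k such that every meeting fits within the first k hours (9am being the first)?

4

The precedence chain requires at least 2 distinct hours.
With at most 3 per hour and 6 meetings, at least 2 hours are needed.
VendorCall can't be placed before 12pm — that is hour 4 counting from 9am — so the schedule must run through at least 4 hours.
4 works (last occupied hour: 12pm): for example VendorCall=12pm; Budget=9am; Demo=10am; Planning=9am; Triage=11am; AllHands=9am.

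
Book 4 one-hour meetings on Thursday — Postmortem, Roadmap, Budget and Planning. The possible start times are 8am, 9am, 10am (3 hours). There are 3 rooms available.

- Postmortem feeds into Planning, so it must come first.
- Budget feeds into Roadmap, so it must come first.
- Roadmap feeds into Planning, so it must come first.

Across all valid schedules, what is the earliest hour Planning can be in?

Precedence pushes Planning to at least 10am.
Planning at 10am is achievable: Planning -> 10am, Budget -> 8am, Roadmap -> 9am, Postmortem -> 8am.

10am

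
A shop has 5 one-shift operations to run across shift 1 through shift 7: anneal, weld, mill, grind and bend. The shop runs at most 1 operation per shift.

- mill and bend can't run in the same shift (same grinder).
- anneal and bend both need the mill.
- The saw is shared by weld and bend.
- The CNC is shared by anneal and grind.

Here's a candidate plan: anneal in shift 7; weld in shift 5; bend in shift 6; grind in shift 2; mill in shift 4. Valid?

The CNC is shared by anneal and grind — holds.
The saw is shared by weld and bend — holds.
The shop runs at most 1 operation per shift — holds.
anneal and bend both need the mill — holds.
mill and bend can't run in the same shift (same grinder) — holds.

Yes, all constraints hold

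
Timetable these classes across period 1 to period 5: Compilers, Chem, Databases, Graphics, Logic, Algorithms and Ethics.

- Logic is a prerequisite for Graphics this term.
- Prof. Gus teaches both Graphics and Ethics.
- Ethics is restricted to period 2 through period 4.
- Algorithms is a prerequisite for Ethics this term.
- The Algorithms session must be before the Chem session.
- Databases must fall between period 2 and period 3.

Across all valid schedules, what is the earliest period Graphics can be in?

period 2

Precedence pushes Graphics to at least period 2.
Graphics at period 2 is achievable: Algorithms in period 1; Databases in period 2; Chem in period 2; Logic in period 1; Graphics in period 2; Compilers in period 1; Ethics in period 3.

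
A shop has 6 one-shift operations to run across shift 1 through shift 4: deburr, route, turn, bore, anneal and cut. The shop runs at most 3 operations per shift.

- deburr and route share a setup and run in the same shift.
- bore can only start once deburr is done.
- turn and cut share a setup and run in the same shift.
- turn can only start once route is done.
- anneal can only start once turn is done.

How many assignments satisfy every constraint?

11

Splitting on deburr: it can be shift 1 (9), shift 2 (2). Listing each branch's schedules as (route, turn, bore, anneal, cut) by shift number:
deburr=shift 1: (1,2,2,3,2) (1,2,2,4,2) (1,2,3,3,2) (1,2,3,4,2) (1,2,4,3,2) (1,2,4,4,2) (1,3,2,4,3) (1,3,3,4,3) (1,3,4,4,3) — 9.
deburr=shift 2: (2,3,3,4,3) (2,3,4,4,3) — 2.
Summing: 9 + 2 = 11.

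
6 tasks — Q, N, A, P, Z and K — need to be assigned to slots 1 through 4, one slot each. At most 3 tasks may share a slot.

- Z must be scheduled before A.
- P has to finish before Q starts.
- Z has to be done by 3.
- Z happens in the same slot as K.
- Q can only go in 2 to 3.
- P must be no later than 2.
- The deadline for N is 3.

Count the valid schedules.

42

Splitting on Q: it can be 2 (13), 3 (29). Listing each branch's schedules as (N, A, P, Z, K):
Q=2: (1,3,1,2,2) (1,4,1,2,2) (1,4,1,3,3) (2,2,1,1,1) (2,3,1,1,1) (2,4,1,1,1) (2,4,1,3,3) (3,2,1,1,1) (3,3,1,1,1) (3,3,1,2,2) (3,4,1,1,1) (3,4,1,2,2) (3,4,1,3,3) — 13.
Q=3: (1,2,2,1,1) (1,3,1,2,2) (1,3,2,1,1) (1,3,2,2,2) (1,4,1,2,2) (1,4,1,3,3) (1,4,2,1,1) (1,4,2,2,2) (1,4,2,3,3) (2,2,1,1,1) (2,2,2,1,1) (2,3,1,1,1) (2,3,1,2,2) (2,3,2,1,1) (2,4,1,1,1) (2,4,1,2,2) (2,4,1,3,3) (2,4,2,1,1) (2,4,2,3,3) (3,2,1,1,1) (3,2,2,1,1) (3,3,1,1,1) (3,3,1,2,2) (3,3,2,1,1) (3,3,2,2,2) (3,4,1,1,1) (3,4,1,2,2) (3,4,2,1,1) (3,4,2,2,2) — 29.
Summing: 13 + 29 = 42.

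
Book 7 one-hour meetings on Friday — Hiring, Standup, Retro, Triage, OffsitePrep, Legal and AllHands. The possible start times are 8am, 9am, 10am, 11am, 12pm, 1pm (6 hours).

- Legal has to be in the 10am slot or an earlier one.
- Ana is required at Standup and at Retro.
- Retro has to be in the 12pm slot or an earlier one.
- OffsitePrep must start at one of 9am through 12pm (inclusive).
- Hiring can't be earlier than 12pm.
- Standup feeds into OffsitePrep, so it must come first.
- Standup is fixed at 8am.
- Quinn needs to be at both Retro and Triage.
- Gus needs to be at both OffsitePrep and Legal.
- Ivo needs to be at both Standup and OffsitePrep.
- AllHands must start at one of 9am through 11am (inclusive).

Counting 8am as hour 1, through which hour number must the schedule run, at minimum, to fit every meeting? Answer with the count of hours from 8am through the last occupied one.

5 hours

The precedence chain requires at least 2 distinct hours.
Hiring can't be placed before 12pm — that is hour 5 counting from 8am — so the schedule must run through at least 5 hours.
5 works (last occupied hour: 12pm): for example Triage -> 8am; OffsitePrep -> 9am; AllHands -> 9am; Hiring -> 12pm; Standup -> 8am; Legal -> 8am; Retro -> 9am.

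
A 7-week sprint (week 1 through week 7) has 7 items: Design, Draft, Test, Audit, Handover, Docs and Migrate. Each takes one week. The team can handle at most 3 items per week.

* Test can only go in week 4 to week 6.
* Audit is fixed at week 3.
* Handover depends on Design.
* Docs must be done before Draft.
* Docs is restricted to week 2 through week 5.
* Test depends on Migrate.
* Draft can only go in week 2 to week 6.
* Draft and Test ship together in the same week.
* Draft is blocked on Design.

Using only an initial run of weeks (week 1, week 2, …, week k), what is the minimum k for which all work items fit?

The precedence chain requires at least 2 distinct weeks.
With at most 3 per week and 7 work items, at least 3 weeks are needed.
Test can't be placed before week 4, so the schedule must run through at least week 4.
4 works (last occupied week: week 4): for example Design -> week 1, Audit -> week 3, Handover -> week 2, Test -> week 4, Draft -> week 4, Migrate -> week 1, Docs -> week 2.

4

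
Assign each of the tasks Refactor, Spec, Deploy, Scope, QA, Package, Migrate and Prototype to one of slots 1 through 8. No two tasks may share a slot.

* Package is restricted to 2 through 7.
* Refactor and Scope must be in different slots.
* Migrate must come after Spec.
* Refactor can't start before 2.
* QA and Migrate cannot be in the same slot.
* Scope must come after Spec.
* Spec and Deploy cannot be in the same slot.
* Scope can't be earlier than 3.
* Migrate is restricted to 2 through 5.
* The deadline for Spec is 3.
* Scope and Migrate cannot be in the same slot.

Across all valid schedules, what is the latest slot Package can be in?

7

Package is available from 2; Package's own window allows nothing later than 7.
Package at 7 is achievable: Spec -> 1, Package -> 7, Prototype -> 8, Deploy -> 5, QA -> 6, Migrate -> 2, Scope -> 3, Refactor -> 4.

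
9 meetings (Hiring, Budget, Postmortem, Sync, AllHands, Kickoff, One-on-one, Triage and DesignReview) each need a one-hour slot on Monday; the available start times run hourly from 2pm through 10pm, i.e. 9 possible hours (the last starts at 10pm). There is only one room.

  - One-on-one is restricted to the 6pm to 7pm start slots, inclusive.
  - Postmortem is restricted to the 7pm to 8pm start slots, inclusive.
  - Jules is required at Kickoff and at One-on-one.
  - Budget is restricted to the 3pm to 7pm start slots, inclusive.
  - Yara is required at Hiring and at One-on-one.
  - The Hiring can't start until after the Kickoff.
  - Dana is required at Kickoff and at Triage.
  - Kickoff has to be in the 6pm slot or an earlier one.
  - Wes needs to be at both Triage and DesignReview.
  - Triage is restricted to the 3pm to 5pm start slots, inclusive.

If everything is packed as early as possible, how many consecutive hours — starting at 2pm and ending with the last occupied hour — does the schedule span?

9

The precedence chain requires at least 2 distinct hours.
With at most 1 per hour and 9 meetings, at least 9 hours are needed.
Postmortem can't be placed before 7pm — that is hour 6 counting from 2pm — so the schedule must run through at least 6 hours.
9 works (last occupied hour: 10pm): for example Sync in 8pm, AllHands in 9pm, Kickoff in 2pm, DesignReview in 10pm, Hiring in 5pm, Triage in 3pm, One-on-one in 6pm, Budget in 4pm, Postmortem in 7pm.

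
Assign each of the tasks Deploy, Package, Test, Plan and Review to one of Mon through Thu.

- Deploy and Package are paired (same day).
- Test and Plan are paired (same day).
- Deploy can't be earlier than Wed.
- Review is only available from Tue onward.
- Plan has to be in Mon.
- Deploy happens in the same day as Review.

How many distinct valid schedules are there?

Enumerating: Package=Wed, Plan=Mon, Deploy=Wed, Review=Wed, Test=Mon | Deploy in Thu, Test in Mon, Plan in Mon, Package in Thu, Review in Thu.

2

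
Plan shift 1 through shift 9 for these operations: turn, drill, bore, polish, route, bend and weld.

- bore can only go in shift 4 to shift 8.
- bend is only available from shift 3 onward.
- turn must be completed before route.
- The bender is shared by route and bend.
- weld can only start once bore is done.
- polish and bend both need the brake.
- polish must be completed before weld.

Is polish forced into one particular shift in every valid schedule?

No

polish can be shift 1 (e.g. weld=shift 5, bore=shift 4, route=shift 2, polish=shift 1, turn=shift 1, bend=shift 3, drill=shift 1) or shift 2 (e.g. drill -> shift 1; bend -> shift 3; route -> shift 2; turn -> shift 1; weld -> shift 5; polish -> shift 2; bore -> shift 4).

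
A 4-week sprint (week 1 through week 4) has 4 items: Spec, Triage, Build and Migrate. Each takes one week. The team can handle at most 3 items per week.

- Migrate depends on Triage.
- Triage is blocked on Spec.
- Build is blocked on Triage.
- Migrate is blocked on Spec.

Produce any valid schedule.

Build in week 3; Triage in week 2; Spec in week 1; Migrate in week 3

Checking: Triage(week 2) before Build(week 3); Spec(week 1) before Triage(week 2); Triage(week 2) before Migrate(week 3); Spec(week 1) before Migrate(week 3); max 2 per week (cap 3).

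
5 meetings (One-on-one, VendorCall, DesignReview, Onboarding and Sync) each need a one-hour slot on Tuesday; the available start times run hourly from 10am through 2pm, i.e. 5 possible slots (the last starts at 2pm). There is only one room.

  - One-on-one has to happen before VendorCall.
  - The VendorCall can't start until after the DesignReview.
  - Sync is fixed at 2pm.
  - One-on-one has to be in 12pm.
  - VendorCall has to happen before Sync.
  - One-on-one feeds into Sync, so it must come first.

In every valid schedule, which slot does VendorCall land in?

1pm

One-on-one is fixed at 12pm and must come before VendorCall, so VendorCall is at least 1pm.
Sync is fixed at 2pm and must come after VendorCall, so VendorCall is at most 1pm.
So VendorCall must be 1pm.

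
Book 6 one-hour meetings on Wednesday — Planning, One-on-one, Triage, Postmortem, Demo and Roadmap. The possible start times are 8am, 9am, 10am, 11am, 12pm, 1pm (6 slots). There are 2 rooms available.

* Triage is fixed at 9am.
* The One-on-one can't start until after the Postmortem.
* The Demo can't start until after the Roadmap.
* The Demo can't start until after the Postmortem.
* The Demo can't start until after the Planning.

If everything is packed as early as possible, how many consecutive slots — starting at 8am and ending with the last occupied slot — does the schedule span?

3 slots

The precedence chain requires at least 2 distinct slots.
With at most 2 per slot and 6 meetings, at least 3 slots are needed.
3 works (last occupied slot: 10am): for example Planning=8am, Roadmap=9am, One-on-one=10am, Triage=9am, Postmortem=8am, Demo=10am.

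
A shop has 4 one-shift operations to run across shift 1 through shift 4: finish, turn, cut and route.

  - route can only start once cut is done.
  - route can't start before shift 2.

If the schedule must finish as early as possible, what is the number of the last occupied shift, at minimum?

shift 2

The precedence chain requires at least 2 distinct shifts.
2 works (last occupied shift: shift 2): for example route -> shift 2, turn -> shift 1, cut -> shift 1, finish -> shift 1.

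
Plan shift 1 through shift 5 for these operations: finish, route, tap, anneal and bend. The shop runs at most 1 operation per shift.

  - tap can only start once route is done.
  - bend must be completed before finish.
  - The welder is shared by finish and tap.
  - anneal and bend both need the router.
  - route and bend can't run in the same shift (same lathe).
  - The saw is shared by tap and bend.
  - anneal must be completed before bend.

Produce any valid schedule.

anneal in shift 1; route in shift 4; bend in shift 2; tap in shift 5; finish in shift 3

Checking: bend(shift 2) before finish(shift 3); anneal(shift 1) before bend(shift 2); route(shift 4) before tap(shift 5); anneal(shift 1) != bend(shift 2); finish(shift 3) != tap(shift 5); tap(shift 5) != bend(shift 2); route(shift 4) != bend(shift 2); max 1 per shift (cap 1).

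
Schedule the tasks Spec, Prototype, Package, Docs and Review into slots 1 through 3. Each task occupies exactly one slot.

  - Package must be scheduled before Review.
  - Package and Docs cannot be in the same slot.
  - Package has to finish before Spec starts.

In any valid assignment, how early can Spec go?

2

Precedence pushes Spec to at least 2.
Spec at 2 is achievable: Package in 1, Review in 2, Docs in 2, Spec in 2, Prototype in 1.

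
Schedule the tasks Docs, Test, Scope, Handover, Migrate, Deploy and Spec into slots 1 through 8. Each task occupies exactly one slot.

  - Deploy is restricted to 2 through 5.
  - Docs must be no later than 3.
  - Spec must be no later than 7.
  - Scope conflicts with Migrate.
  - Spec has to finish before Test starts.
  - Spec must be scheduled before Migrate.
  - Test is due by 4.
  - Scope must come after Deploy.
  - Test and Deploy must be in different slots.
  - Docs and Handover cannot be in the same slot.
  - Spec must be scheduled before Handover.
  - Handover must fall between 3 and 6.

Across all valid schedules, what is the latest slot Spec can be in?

Spec's own window allows nothing later than 7; downstream work caps Spec at 3.
Spec at 3 is achievable: Docs -> 1, Deploy -> 2, Test -> 4, Spec -> 3, Handover -> 4, Scope -> 3, Migrate -> 4.

3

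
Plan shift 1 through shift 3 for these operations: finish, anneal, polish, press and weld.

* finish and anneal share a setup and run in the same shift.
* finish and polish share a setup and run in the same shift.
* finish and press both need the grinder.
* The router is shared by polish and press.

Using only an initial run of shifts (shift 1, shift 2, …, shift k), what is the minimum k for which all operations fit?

Could 1 shift be enough, i.e. nothing placed later than shift 1? No: press can't share with polish (shift 1) → nothing is left.
So 1 shift is not enough.
2 works (last occupied shift: shift 2): for example weld in shift 1; finish in shift 1; polish in shift 1; press in shift 2; anneal in shift 1.

2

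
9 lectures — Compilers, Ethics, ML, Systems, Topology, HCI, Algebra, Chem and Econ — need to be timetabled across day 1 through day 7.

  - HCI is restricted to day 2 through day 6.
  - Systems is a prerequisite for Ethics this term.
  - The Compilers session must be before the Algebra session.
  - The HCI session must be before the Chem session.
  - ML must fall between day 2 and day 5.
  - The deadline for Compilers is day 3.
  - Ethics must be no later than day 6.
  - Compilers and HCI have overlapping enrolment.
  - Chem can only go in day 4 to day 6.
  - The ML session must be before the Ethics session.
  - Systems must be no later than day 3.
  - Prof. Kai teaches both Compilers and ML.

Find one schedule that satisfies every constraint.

Compilers=day 1; Algebra=day 2; HCI=day 2; ML=day 2; Econ=day 1; Systems=day 1; Ethics=day 3; Chem=day 4; Topology=day 1

Checking: Systems(day 1) before Ethics(day 3); HCI(day 2) before Chem(day 4); Compilers(day 1) before Algebra(day 2); ML(day 2) before Ethics(day 3); Compilers(day 1) != HCI(day 2); Compilers(day 1) != ML(day 2); Ethics=day 3 in [day 1,day 6]; Chem=day 4 in [day 4,day 6]; Systems=day 1 in [day 1,day 3]; HCI=day 2 in [day 2,day 6]; Compilers=day 1 in [day 1,day 3]; ML=day 2 in [day 2,day 5].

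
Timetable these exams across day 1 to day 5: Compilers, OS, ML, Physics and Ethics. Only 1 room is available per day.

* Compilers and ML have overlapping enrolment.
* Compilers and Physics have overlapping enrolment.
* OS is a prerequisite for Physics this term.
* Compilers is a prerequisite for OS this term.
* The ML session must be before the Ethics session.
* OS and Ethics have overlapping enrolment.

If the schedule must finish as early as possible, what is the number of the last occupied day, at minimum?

The precedence chain requires at least 3 distinct days.
With at most 1 per day and 5 exams, at least 5 days are needed.
5 works (last occupied day: day 5): for example Ethics=day 5; OS=day 2; Physics=day 4; Compilers=day 1; ML=day 3.

day 5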